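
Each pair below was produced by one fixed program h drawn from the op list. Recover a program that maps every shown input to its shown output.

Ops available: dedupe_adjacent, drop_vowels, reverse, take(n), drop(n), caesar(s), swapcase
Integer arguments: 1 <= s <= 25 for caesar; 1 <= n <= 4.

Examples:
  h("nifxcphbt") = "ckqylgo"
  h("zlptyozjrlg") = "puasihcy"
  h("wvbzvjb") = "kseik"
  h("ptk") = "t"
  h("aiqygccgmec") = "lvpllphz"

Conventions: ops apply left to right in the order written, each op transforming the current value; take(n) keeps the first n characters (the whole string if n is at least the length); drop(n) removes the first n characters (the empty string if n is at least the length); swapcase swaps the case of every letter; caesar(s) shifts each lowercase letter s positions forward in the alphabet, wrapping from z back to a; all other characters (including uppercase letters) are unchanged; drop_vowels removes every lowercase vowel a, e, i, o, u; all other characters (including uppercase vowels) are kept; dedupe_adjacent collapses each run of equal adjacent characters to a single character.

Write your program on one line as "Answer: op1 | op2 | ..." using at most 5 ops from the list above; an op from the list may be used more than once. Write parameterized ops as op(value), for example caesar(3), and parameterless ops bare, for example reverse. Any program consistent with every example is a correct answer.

drop(2) | drop_vowels | caesar(9) | reverse

Check, running the answer program on each example:
  "nifxcphbt" -> "fxcphbt" -> "fxcphbt" -> "oglyqkc" -> "ckqylgo"
  "zlptyozjrlg" -> "ptyozjrlg" -> "ptyzjrlg" -> "ychisaup" -> "puasihcy"
  "wvbzvjb" -> "bzvjb" -> "bzvjb" -> "kiesk" -> "kseik"
  "ptk" -> "k" -> "k" -> "t" -> "t"
  "aiqygccgmec" -> "qygccgmec" -> "qygccgmc" -> "zhpllpvl" -> "lvpllphz"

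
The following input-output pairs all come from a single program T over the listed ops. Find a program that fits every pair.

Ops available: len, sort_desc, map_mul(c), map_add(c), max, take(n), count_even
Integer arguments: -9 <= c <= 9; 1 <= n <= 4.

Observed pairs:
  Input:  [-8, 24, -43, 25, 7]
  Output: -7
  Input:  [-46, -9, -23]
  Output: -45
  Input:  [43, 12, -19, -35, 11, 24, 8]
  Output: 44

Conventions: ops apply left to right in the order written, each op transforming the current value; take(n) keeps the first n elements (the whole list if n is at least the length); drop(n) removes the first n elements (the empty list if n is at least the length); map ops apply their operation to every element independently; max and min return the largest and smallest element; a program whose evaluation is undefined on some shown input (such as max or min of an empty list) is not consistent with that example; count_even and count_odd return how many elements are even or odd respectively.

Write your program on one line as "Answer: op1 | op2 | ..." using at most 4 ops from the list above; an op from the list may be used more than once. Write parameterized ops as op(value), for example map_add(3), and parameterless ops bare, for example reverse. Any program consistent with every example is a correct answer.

take(1) | map_add(1) | max

Check, running the answer program on each example:
  [-8, 24, -43, 25, 7] -> [-8] -> [-7] -> -7
  [-46, -9, -23] -> [-46] -> [-45] -> -45
  [43, 12, -19, -35, 11, 24, 8] -> [43] -> [44] -> 44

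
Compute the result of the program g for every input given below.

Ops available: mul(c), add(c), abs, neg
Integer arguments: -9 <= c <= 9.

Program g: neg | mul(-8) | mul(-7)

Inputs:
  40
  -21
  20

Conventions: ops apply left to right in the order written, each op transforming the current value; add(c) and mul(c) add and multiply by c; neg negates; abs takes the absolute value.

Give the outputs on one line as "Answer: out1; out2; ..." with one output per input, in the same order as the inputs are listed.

Execution, op by op:
  40 -> -40 -> 320 -> -2240
  -21 -> 21 -> -168 -> 1176
  20 -> -20 -> 160 -> -1120

-2240; 1176; -1120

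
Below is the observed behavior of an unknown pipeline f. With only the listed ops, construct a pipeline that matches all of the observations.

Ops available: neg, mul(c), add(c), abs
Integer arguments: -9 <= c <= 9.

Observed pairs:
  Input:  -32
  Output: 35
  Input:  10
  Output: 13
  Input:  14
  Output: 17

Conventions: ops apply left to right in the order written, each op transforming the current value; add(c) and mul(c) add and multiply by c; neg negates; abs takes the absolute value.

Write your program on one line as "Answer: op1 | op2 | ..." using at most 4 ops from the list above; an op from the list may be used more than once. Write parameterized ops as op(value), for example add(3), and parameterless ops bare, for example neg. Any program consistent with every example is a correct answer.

abs | add(-1) | add(4)

Check, running the answer program on each example:
  -32 -> 32 -> 31 -> 35
  10 -> 10 -> 9 -> 13
  14 -> 14 -> 13 -> 17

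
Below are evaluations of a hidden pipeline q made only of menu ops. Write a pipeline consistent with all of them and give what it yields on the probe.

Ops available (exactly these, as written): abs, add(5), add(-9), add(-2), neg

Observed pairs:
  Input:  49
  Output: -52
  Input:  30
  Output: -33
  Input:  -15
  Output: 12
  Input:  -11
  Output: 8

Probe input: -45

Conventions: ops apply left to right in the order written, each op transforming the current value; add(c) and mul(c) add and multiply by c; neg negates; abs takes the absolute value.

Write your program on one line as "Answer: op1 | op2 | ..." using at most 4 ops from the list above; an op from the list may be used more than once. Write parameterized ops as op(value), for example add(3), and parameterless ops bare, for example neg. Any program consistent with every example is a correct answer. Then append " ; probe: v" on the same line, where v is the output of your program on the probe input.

add(5) | add(-2) | neg ; probe: 42

Check, running the answer program on each example:
  49 -> 54 -> 52 -> -52
  30 -> 35 -> 33 -> -33
  -15 -> -10 -> -12 -> 12
  -11 -> -6 -> -8 -> 8
  probe: -45 -> -40 -> -42 -> 42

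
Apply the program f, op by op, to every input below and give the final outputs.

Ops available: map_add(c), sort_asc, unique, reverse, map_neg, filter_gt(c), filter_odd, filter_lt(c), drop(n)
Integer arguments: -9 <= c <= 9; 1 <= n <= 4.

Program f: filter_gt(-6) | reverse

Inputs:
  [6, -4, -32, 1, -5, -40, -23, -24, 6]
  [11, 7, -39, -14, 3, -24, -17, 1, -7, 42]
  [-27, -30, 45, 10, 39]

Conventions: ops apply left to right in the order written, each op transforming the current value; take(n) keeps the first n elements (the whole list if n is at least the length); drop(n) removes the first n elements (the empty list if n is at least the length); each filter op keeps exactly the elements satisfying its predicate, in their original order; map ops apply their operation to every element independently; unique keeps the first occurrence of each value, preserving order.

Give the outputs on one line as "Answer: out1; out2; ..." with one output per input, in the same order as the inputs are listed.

Execution, op by op:
  [6, -4, -32, 1, -5, -40, -23, -24, 6] -> [6, -4, 1, -5, 6] -> [6, -5, 1, -4, 6]
  [11, 7, -39, -14, 3, -24, -17, 1, -7, 42] -> [11, 7, 3, 1, 42] -> [42, 1, 3, 7, 11]
  [-27, -30, 45, 10, 39] -> [45, 10, 39] -> [39, 10, 45]

[6, -5, 1, -4, 6]; [42, 1, 3, 7, 11]; [39, 10, 45]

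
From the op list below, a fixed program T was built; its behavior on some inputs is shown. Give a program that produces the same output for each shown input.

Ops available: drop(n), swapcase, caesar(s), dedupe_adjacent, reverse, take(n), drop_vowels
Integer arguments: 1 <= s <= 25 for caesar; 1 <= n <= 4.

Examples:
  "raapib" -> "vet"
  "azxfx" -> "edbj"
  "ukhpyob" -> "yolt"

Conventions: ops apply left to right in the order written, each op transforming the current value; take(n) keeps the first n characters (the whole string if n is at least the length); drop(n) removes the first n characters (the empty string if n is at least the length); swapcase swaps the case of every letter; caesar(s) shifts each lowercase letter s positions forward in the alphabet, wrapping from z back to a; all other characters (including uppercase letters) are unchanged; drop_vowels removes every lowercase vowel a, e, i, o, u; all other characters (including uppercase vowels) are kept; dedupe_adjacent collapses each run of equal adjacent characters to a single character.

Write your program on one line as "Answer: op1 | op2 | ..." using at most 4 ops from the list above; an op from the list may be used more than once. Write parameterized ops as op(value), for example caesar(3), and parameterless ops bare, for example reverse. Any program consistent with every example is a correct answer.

take(4) | caesar(4) | dedupe_adjacent

Check, running the answer program on each example:
  "raapib" -> "raap" -> "veet" -> "vet"
  "azxfx" -> "azxf" -> "edbj" -> "edbj"
  "ukhpyob" -> "ukhp" -> "yolt" -> "yolt"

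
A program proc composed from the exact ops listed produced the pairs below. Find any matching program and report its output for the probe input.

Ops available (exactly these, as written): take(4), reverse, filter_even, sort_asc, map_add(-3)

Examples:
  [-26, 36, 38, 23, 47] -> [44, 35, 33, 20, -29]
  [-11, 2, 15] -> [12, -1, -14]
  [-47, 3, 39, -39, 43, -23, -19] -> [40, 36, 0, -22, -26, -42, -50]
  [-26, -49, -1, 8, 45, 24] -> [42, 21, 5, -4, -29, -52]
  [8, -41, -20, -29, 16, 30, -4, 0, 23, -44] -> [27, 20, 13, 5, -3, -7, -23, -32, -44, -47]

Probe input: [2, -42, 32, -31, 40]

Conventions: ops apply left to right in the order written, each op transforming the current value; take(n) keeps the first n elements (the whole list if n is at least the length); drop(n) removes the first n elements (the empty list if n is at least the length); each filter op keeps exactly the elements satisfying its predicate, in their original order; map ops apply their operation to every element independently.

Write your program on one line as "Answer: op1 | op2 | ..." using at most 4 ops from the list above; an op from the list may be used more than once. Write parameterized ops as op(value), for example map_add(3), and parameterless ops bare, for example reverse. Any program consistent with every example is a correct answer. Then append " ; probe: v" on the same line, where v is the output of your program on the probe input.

sort_asc | map_add(-3) | reverse ; probe: [37, 29, -1, -34, -45]

Check, running the answer program on each example:
  [-26, 36, 38, 23, 47] -> [-26, 23, 36, 38, 47] -> [-29, 20, 33, 35, 44] -> [44, 35, 33, 20, -29]
  [-11, 2, 15] -> [-11, 2, 15] -> [-14, -1, 12] -> [12, -1, -14]
  [-47, 3, 39, -39, 43, -23, -19] -> [-47, -39, -23, -19, 3, 39, 43] -> [-50, -42, -26, -22, 0, 36, 40] -> [40, 36, 0, -22, -26, -42, -50]
  [-26, -49, -1, 8, 45, 24] -> [-49, -26, -1, 8, 24, 45] -> [-52, -29, -4, 5, 21, 42] -> [42, 21, 5, -4, -29, -52]
  [8, -41, -20, -29, 16, 30, -4, 0, 23, -44] -> [-44, -41, -29, -20, -4, 0, 8, 16, 23, 30] -> [-47, -44, -32, -23, -7, -3, 5, 13, 20, 27] -> [27, 20, 13, 5, -3, -7, -23, -32, -44, -47]
  probe: [2, -42, 32, -31, 40] -> [-42, -31, 2, 32, 40] -> [-45, -34, -1, 29, 37] -> [37, 29, -1, -34, -45]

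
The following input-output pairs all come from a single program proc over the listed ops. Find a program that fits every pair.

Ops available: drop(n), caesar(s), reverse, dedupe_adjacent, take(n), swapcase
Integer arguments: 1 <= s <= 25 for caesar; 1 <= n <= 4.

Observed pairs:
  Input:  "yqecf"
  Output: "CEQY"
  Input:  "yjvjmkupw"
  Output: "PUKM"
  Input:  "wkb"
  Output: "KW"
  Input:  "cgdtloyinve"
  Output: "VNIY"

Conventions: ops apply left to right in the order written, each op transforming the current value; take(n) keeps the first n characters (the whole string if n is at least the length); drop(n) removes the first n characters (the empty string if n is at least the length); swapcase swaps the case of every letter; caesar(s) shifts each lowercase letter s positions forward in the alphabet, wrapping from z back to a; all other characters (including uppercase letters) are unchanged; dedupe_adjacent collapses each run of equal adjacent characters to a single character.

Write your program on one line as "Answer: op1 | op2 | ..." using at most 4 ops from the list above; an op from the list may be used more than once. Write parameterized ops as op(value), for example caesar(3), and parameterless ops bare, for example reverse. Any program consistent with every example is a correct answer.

swapcase | reverse | drop(1) | take(4)

Check, running the answer program on each example:
  "yqecf" -> "YQECF" -> "FCEQY" -> "CEQY" -> "CEQY"
  "yjvjmkupw" -> "YJVJMKUPW" -> "WPUKMJVJY" -> "PUKMJVJY" -> "PUKM"
  "wkb" -> "WKB" -> "BKW" -> "KW" -> "KW"
  "cgdtloyinve" -> "CGDTLOYINVE" -> "EVNIYOLTDGC" -> "VNIYOLTDGC" -> "VNIY"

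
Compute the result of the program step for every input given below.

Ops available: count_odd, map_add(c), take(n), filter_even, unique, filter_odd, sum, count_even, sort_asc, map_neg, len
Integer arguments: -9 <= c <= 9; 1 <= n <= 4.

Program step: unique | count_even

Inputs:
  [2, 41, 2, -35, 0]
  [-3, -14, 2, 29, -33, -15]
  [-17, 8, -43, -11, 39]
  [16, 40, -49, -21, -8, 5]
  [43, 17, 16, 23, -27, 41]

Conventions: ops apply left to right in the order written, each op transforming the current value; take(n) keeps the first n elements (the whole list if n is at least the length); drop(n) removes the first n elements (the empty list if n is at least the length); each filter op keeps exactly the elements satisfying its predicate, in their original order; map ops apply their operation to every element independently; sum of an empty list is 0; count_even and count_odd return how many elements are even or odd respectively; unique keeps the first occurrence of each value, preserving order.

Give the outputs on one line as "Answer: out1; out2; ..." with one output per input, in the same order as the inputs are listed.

2; 2; 1; 3; 1

Execution, op by op:
  [2, 41, 2, -35, 0] -> [2, 41, -35, 0] -> 2
  [-3, -14, 2, 29, -33, -15] -> [-3, -14, 2, 29, -33, -15] -> 2
  [-17, 8, -43, -11, 39] -> [-17, 8, -43, -11, 39] -> 1
  [16, 40, -49, -21, -8, 5] -> [16, 40, -49, -21, -8, 5] -> 3
  [43, 17, 16, 23, -27, 41] -> [43, 17, 16, 23, -27, 41] -> 1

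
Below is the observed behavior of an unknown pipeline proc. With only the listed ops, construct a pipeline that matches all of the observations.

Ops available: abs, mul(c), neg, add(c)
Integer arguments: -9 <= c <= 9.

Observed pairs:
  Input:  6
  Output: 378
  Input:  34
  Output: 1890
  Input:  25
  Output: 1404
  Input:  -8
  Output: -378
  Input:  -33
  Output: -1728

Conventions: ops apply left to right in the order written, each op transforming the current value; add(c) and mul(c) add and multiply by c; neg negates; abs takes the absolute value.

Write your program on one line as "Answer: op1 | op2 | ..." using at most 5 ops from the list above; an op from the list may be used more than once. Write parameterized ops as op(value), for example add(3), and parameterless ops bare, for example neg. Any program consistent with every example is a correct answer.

neg | mul(9) | add(-9) | mul(6) | neg

Check, running the answer program on each example:
  6 -> -6 -> -54 -> -63 -> -378 -> 378
  34 -> -34 -> -306 -> -315 -> -1890 -> 1890
  25 -> -25 -> -225 -> -234 -> -1404 -> 1404
  -8 -> 8 -> 72 -> 63 -> 378 -> -378
  -33 -> 33 -> 297 -> 288 -> 1728 -> -1728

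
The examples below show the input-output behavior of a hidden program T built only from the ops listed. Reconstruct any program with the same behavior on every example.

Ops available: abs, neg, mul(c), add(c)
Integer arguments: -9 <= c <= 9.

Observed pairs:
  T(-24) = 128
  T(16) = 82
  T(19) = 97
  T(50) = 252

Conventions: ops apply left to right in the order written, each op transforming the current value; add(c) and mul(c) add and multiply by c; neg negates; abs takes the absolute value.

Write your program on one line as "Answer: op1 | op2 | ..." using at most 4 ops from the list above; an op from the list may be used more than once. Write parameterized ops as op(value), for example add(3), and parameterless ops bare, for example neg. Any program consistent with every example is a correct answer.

mul(5) | add(-3) | abs | add(5)

Check, running the answer program on each example:
  -24 -> -120 -> -123 -> 123 -> 128
  16 -> 80 -> 77 -> 77 -> 82
  19 -> 95 -> 92 -> 92 -> 97
  50 -> 250 -> 247 -> 247 -> 252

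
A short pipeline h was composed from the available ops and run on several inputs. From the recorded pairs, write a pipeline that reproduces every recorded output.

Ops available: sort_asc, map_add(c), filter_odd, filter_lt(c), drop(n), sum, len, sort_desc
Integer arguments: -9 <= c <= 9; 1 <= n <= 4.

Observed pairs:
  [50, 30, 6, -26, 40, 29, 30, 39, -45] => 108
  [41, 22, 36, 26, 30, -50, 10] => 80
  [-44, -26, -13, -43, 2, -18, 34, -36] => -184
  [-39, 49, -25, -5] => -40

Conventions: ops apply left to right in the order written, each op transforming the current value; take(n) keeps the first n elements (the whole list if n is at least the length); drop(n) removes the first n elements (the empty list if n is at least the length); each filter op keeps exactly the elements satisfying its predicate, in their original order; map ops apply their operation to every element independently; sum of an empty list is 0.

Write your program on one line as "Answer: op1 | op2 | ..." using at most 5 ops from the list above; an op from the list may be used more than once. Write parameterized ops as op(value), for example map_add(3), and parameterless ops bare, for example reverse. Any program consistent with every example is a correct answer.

sort_asc | map_add(-5) | sort_desc | sum

Check, running the answer program on each example:
  [50, 30, 6, -26, 40, 29, 30, 39, -45] -> [-45, -26, 6, 29, 30, 30, 39, 40, 50] -> [-50, -31, 1, 24, 25, 25, 34, 35, 45] -> [45, 35, 34, 25, 25, 24, 1, -31, -50] -> 108
  [41, 22, 36, 26, 30, -50, 10] -> [-50, 10, 22, 26, 30, 36, 41] -> [-55, 5, 17, 21, 25, 31, 36] -> [36, 31, 25, 21, 17, 5, -55] -> 80
  [-44, -26, -13, -43, 2, -18, 34, -36] -> [-44, -43, -36, -26, -18, -13, 2, 34] -> [-49, -48, -41, -31, -23, -18, -3, 29] -> [29, -3, -18, -23, -31, -41, -48, -49] -> -184
  [-39, 49, -25, -5] -> [-39, -25, -5, 49] -> [-44, -30, -10, 44] -> [44, -10, -30, -44] -> -40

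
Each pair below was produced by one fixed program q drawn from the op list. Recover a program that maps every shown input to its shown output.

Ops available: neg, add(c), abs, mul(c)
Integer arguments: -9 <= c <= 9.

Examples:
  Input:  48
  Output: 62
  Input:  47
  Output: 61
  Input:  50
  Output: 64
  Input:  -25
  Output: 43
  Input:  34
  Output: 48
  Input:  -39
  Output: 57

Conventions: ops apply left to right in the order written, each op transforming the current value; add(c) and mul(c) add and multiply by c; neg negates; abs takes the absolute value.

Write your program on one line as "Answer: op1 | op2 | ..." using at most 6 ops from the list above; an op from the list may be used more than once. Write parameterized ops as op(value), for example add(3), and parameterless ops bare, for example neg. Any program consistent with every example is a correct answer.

add(-2) | abs | neg | add(-8) | add(-8) | abs

Check, running the answer program on each example:
  48 -> 46 -> 46 -> -46 -> -54 -> -62 -> 62
  47 -> 45 -> 45 -> -45 -> -53 -> -61 -> 61
  50 -> 48 -> 48 -> -48 -> -56 -> -64 -> 64
  -25 -> -27 -> 27 -> -27 -> -35 -> -43 -> 43
  34 -> 32 -> 32 -> -32 -> -40 -> -48 -> 48
  -39 -> -41 -> 41 -> -41 -> -49 -> -57 -> 57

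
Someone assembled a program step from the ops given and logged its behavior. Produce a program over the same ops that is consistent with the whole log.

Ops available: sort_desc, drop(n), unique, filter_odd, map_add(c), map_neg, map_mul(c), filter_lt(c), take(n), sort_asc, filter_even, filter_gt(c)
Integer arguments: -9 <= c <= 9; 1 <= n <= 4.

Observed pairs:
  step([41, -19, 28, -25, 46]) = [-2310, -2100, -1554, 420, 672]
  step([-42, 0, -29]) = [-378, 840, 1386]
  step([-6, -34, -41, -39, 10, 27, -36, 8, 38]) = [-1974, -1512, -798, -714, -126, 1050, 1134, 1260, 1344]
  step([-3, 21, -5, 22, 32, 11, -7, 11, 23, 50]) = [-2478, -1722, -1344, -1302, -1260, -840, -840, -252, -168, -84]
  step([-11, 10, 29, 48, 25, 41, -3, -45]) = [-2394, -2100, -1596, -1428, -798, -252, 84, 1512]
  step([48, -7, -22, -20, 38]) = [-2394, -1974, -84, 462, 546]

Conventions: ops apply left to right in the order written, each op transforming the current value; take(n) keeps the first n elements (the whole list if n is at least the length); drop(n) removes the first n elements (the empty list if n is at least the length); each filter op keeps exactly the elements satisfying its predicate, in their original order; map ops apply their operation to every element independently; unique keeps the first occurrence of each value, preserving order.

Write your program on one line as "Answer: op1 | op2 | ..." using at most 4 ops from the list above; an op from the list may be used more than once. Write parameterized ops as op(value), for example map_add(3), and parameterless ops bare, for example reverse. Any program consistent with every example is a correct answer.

sort_desc | map_add(9) | map_mul(6) | map_mul(-7)

Check, running the answer program on each example:
  [41, -19, 28, -25, 46] -> [46, 41, 28, -19, -25] -> [55, 50, 37, -10, -16] -> [330, 300, 222, -60, -96] -> [-2310, -2100, -1554, 420, 672]
  [-42, 0, -29] -> [0, -29, -42] -> [9, -20, -33] -> [54, -120, -198] -> [-378, 840, 1386]
  [-6, -34, -41, -39, 10, 27, -36, 8, 38] -> [38, 27, 10, 8, -6, -34, -36, -39, -41] -> [47, 36, 19, 17, 3, -25, -27, -30, -32] -> [282, 216, 114, 102, 18, -150, -162, -180, -192] -> [-1974, -1512, -798, -714, -126, 1050, 1134, 1260, 1344]
  [-3, 21, -5, 22, 32, 11, -7, 11, 23, 50] -> [50, 32, 23, 22, 21, 11, 11, -3, -5, -7] -> [59, 41, 32, 31, 30, 20, 20, 6, 4, 2] -> [354, 246, 192, 186, 180, 120, 120, 36, 24, 12] -> [-2478, -1722, -1344, -1302, -1260, -840, -840, -252, -168, -84]
  [-11, 10, 29, 48, 25, 41, -3, -45] -> [48, 41, 29, 25, 10, -3, -11, -45] -> [57, 50, 38, 34, 19, 6, -2, -36] -> [342, 300, 228, 204, 114, 36, -12, -216] -> [-2394, -2100, -1596, -1428, -798, -252, 84, 1512]
  [48, -7, -22, -20, 38] -> [48, 38, -7, -20, -22] -> [57, 47, 2, -11, -13] -> [342, 282, 12, -66, -78] -> [-2394, -1974, -84, 462, 546]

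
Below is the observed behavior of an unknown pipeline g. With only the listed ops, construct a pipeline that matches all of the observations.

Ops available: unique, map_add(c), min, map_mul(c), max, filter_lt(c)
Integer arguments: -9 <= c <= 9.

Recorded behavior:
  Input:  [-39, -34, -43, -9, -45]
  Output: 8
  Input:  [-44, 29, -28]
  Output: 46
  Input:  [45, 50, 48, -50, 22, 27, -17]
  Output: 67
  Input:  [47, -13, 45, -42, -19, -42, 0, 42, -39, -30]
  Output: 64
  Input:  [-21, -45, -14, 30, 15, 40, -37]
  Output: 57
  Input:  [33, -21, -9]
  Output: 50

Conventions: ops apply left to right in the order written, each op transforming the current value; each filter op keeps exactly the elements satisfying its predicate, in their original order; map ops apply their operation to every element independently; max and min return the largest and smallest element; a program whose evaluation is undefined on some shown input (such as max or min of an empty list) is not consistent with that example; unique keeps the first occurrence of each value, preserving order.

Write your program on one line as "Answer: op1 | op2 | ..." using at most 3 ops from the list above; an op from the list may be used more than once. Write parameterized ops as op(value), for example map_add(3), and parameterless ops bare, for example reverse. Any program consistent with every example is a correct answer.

map_add(9) | map_add(8) | max

Check, running the answer program on each example:
  [-39, -34, -43, -9, -45] -> [-30, -25, -34, 0, -36] -> [-22, -17, -26, 8, -28] -> 8
  [-44, 29, -28] -> [-35, 38, -19] -> [-27, 46, -11] -> 46
  [45, 50, 48, -50, 22, 27, -17] -> [54, 59, 57, -41, 31, 36, -8] -> [62, 67, 65, -33, 39, 44, 0] -> 67
  [47, -13, 45, -42, -19, -42, 0, 42, -39, -30] -> [56, -4, 54, -33, -10, -33, 9, 51, -30, -21] -> [64, 4, 62, -25, -2, -25, 17, 59, -22, -13] -> 64
  [-21, -45, -14, 30, 15, 40, -37] -> [-12, -36, -5, 39, 24, 49, -28] -> [-4, -28, 3, 47, 32, 57, -20] -> 57
  [33, -21, -9] -> [42, -12, 0] -> [50, -4, 8] -> 50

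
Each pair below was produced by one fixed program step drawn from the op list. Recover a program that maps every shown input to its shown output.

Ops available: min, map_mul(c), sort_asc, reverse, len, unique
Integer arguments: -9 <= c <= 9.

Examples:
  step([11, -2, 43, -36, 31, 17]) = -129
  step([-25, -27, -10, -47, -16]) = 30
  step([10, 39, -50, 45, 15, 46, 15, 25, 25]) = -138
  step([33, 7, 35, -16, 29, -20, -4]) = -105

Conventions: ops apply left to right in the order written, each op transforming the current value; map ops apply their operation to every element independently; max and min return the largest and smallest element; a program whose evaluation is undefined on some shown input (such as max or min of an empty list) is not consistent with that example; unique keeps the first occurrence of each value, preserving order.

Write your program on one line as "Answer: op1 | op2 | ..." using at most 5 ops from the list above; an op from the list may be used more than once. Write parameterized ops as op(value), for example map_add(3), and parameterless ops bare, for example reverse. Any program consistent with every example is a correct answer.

reverse | sort_asc | map_mul(-3) | unique | min

Check, running the answer program on each example:
  [11, -2, 43, -36, 31, 17] -> [17, 31, -36, 43, -2, 11] -> [-36, -2, 11, 17, 31, 43] -> [108, 6, -33, -51, -93, -129] -> [108, 6, -33, -51, -93, -129] -> -129
  [-25, -27, -10, -47, -16] -> [-16, -47, -10, -27, -25] -> [-47, -27, -25, -16, -10] -> [141, 81, 75, 48, 30] -> [141, 81, 75, 48, 30] -> 30
  [10, 39, -50, 45, 15, 46, 15, 25, 25] -> [25, 25, 15, 46, 15, 45, -50, 39, 10] -> [-50, 10, 15, 15, 25, 25, 39, 45, 46] -> [150, -30, -45, -45, -75, -75, -117, -135, -138] -> [150, -30, -45, -75, -117, -135, -138] -> -138
  [33, 7, 35, -16, 29, -20, -4] -> [-4, -20, 29, -16, 35, 7, 33] -> [-20, -16, -4, 7, 29, 33, 35] -> [60, 48, 12, -21, -87, -99, -105] -> [60, 48, 12, -21, -87, -99, -105] -> -105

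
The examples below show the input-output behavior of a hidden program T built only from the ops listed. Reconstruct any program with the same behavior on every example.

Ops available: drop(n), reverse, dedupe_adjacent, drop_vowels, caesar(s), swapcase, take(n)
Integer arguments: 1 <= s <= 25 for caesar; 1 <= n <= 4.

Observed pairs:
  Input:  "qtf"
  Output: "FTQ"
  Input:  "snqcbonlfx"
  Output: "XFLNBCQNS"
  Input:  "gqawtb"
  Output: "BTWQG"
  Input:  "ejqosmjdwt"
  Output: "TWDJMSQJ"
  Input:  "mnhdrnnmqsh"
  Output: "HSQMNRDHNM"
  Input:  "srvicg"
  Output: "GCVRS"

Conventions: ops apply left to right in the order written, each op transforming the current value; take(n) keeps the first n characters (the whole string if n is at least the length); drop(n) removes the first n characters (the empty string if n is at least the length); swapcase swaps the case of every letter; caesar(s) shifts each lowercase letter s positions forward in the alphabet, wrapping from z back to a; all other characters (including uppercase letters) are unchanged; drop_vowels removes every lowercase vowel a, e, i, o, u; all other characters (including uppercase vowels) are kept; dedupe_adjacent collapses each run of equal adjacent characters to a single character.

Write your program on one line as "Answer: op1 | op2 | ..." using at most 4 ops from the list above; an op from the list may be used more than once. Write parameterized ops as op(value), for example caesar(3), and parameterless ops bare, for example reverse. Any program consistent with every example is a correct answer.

drop_vowels | dedupe_adjacent | reverse | swapcase

Check, running the answer program on each example:
  "qtf" -> "qtf" -> "qtf" -> "ftq" -> "FTQ"
  "snqcbonlfx" -> "snqcbnlfx" -> "snqcbnlfx" -> "xflnbcqns" -> "XFLNBCQNS"
  "gqawtb" -> "gqwtb" -> "gqwtb" -> "btwqg" -> "BTWQG"
  "ejqosmjdwt" -> "jqsmjdwt" -> "jqsmjdwt" -> "twdjmsqj" -> "TWDJMSQJ"
  "mnhdrnnmqsh" -> "mnhdrnnmqsh" -> "mnhdrnmqsh" -> "hsqmnrdhnm" -> "HSQMNRDHNM"
  "srvicg" -> "srvcg" -> "srvcg" -> "gcvrs" -> "GCVRS"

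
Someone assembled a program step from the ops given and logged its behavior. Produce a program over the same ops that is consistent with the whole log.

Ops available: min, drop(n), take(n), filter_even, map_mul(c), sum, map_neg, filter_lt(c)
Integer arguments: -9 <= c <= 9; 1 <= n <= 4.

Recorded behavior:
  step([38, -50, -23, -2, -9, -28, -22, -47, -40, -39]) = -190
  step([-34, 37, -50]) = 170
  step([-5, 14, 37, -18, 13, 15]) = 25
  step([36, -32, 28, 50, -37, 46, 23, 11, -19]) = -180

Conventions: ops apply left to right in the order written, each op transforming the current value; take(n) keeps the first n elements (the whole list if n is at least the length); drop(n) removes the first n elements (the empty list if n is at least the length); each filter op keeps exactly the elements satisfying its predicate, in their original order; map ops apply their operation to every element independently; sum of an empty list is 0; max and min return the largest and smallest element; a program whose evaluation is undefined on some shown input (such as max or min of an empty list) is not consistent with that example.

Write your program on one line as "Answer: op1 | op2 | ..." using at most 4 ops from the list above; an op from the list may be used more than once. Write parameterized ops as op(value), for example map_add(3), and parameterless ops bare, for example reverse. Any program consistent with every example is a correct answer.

map_neg | take(1) | map_mul(5) | min

Check, running the answer program on each example:
  [38, -50, -23, -2, -9, -28, -22, -47, -40, -39] -> [-38, 50, 23, 2, 9, 28, 22, 47, 40, 39] -> [-38] -> [-190] -> -190
  [-34, 37, -50] -> [34, -37, 50] -> [34] -> [170] -> 170
  [-5, 14, 37, -18, 13, 15] -> [5, -14, -37, 18, -13, -15] -> [5] -> [25] -> 25
  [36, -32, 28, 50, -37, 46, 23, 11, -19] -> [-36, 32, -28, -50, 37, -46, -23, -11, 19] -> [-36] -> [-180] -> -180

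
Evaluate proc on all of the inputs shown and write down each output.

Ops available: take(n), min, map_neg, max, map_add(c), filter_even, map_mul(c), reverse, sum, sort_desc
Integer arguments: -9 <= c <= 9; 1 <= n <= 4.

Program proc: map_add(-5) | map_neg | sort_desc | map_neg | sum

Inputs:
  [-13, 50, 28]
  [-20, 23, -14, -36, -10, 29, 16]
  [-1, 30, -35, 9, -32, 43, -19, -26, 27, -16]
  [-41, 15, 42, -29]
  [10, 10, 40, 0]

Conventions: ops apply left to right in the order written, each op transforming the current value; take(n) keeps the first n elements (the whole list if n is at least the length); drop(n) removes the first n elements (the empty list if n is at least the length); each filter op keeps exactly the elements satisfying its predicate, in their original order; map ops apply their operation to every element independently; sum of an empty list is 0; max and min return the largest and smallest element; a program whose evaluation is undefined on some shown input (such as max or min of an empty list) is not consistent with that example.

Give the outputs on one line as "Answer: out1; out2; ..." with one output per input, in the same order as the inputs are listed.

50; -47; -70; -33; 40

Execution, op by op:
  [-13, 50, 28] -> [-18, 45, 23] -> [18, -45, -23] -> [18, -23, -45] -> [-18, 23, 45] -> 50
  [-20, 23, -14, -36, -10, 29, 16] -> [-25, 18, -19, -41, -15, 24, 11] -> [25, -18, 19, 41, 15, -24, -11] -> [41, 25, 19, 15, -11, -18, -24] -> [-41, -25, -19, -15, 11, 18, 24] -> -47
  [-1, 30, -35, 9, -32, 43, -19, -26, 27, -16] -> [-6, 25, -40, 4, -37, 38, -24, -31, 22, -21] -> [6, -25, 40, -4, 37, -38, 24, 31, -22, 21] -> [40, 37, 31, 24, 21, 6, -4, -22, -25, -38] -> [-40, -37, -31, -24, -21, -6, 4, 22, 25, 38] -> -70
  [-41, 15, 42, -29] -> [-46, 10, 37, -34] -> [46, -10, -37, 34] -> [46, 34, -10, -37] -> [-46, -34, 10, 37] -> -33
  [10, 10, 40, 0] -> [5, 5, 35, -5] -> [-5, -5, -35, 5] -> [5, -5, -5, -35] -> [-5, 5, 5, 35] -> 40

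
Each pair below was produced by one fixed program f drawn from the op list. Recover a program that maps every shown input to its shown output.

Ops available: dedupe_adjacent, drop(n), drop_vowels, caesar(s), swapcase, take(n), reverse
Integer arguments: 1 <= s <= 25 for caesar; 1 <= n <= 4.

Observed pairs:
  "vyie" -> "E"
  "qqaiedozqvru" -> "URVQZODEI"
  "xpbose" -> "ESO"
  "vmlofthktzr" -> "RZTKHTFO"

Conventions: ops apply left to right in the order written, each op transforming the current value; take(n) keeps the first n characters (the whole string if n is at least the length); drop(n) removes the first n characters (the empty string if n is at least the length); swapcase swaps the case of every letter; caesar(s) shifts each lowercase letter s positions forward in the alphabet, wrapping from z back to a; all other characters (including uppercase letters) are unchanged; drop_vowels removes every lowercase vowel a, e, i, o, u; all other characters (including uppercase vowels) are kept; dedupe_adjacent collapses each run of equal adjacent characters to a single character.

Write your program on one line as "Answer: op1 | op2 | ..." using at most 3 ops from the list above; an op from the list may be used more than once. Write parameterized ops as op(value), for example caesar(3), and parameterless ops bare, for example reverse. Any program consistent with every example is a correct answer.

drop(3) | reverse | swapcase

Check, running the answer program on each example:
  "vyie" -> "e" -> "e" -> "E"
  "qqaiedozqvru" -> "iedozqvru" -> "urvqzodei" -> "URVQZODEI"
  "xpbose" -> "ose" -> "eso" -> "ESO"
  "vmlofthktzr" -> "ofthktzr" -> "rztkhtfo" -> "RZTKHTFO"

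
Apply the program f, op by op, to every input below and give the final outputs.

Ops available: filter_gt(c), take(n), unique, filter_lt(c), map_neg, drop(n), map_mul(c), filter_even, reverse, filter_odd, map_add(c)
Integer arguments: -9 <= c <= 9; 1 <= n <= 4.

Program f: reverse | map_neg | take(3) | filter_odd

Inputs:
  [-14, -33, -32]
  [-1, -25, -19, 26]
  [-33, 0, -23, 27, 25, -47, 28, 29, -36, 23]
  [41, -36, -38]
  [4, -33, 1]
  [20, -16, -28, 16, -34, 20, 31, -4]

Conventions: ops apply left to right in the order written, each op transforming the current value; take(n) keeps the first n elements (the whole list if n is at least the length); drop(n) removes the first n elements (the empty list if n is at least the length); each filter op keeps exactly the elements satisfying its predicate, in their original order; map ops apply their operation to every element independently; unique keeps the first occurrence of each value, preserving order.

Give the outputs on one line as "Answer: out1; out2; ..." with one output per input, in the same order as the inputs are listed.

Execution, op by op:
  [-14, -33, -32] -> [-32, -33, -14] -> [32, 33, 14] -> [32, 33, 14] -> [33]
  [-1, -25, -19, 26] -> [26, -19, -25, -1] -> [-26, 19, 25, 1] -> [-26, 19, 25] -> [19, 25]
  [-33, 0, -23, 27, 25, -47, 28, 29, -36, 23] -> [23, -36, 29, 28, -47, 25, 27, -23, 0, -33] -> [-23, 36, -29, -28, 47, -25, -27, 23, 0, 33] -> [-23, 36, -29] -> [-23, -29]
  [41, -36, -38] -> [-38, -36, 41] -> [38, 36, -41] -> [38, 36, -41] -> [-41]
  [4, -33, 1] -> [1, -33, 4] -> [-1, 33, -4] -> [-1, 33, -4] -> [-1, 33]
  [20, -16, -28, 16, -34, 20, 31, -4] -> [-4, 31, 20, -34, 16, -28, -16, 20] -> [4, -31, -20, 34, -16, 28, 16, -20] -> [4, -31, -20] -> [-31]

[33]; [19, 25]; [-23, -29]; [-41]; [-1, 33]; [-31]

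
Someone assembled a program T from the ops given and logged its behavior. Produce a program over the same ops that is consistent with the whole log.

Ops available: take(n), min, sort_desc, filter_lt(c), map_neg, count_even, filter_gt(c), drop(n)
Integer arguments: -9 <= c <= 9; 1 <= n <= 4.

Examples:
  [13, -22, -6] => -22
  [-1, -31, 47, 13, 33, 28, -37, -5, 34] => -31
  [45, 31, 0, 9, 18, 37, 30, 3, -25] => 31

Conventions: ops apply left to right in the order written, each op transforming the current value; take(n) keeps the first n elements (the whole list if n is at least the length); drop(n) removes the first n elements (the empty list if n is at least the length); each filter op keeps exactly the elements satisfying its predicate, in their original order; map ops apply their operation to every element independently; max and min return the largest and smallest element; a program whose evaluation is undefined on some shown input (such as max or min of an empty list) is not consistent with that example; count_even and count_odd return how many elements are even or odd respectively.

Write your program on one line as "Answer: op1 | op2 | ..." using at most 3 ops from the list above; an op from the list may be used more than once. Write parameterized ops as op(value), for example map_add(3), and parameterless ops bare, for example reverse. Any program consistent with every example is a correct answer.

take(4) | take(2) | min

Check, running the answer program on each example:
  [13, -22, -6] -> [13, -22, -6] -> [13, -22] -> -22
  [-1, -31, 47, 13, 33, 28, -37, -5, 34] -> [-1, -31, 47, 13] -> [-1, -31] -> -31
  [45, 31, 0, 9, 18, 37, 30, 3, -25] -> [45, 31, 0, 9] -> [45, 31] -> 31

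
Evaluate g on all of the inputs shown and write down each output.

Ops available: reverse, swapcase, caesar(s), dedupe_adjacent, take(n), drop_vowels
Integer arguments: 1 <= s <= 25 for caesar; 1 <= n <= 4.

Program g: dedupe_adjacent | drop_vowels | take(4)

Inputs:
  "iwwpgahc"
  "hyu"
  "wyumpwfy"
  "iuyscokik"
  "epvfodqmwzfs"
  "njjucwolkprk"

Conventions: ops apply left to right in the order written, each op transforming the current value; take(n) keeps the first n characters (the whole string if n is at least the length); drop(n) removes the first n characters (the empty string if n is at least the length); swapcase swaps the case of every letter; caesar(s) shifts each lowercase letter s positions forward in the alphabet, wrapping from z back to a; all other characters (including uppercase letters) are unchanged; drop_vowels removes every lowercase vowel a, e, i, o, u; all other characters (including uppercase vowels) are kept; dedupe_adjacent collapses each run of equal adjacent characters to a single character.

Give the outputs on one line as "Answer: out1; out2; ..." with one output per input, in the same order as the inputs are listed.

Execution, op by op:
  "iwwpgahc" -> "iwpgahc" -> "wpghc" -> "wpgh"
  "hyu" -> "hyu" -> "hy" -> "hy"
  "wyumpwfy" -> "wyumpwfy" -> "wympwfy" -> "wymp"
  "iuyscokik" -> "iuyscokik" -> "ysckk" -> "ysck"
  "epvfodqmwzfs" -> "epvfodqmwzfs" -> "pvfdqmwzfs" -> "pvfd"
  "njjucwolkprk" -> "njucwolkprk" -> "njcwlkprk" -> "njcw"

"wpgh"; "hy"; "wymp"; "ysck"; "pvfd"; "njcw"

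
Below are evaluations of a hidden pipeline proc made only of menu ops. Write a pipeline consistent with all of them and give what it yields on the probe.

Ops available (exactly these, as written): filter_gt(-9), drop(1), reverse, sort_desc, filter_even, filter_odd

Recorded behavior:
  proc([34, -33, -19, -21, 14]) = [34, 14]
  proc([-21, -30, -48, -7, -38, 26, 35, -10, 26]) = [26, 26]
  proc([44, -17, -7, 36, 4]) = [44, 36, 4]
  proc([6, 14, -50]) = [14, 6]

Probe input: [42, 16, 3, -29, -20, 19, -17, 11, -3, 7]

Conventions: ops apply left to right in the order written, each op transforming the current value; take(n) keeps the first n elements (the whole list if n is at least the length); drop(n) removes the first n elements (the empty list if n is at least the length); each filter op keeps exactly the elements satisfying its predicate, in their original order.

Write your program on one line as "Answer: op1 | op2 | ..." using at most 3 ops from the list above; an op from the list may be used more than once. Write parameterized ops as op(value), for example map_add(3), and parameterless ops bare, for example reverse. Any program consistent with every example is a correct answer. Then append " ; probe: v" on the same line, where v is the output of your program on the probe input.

filter_even | sort_desc | filter_gt(-9) ; probe: [42, 16]

Check, running the answer program on each example:
  [34, -33, -19, -21, 14] -> [34, 14] -> [34, 14] -> [34, 14]
  [-21, -30, -48, -7, -38, 26, 35, -10, 26] -> [-30, -48, -38, 26, -10, 26] -> [26, 26, -10, -30, -38, -48] -> [26, 26]
  [44, -17, -7, 36, 4] -> [44, 36, 4] -> [44, 36, 4] -> [44, 36, 4]
  [6, 14, -50] -> [6, 14, -50] -> [14, 6, -50] -> [14, 6]
  probe: [42, 16, 3, -29, -20, 19, -17, 11, -3, 7] -> [42, 16, -20] -> [42, 16, -20] -> [42, 16]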